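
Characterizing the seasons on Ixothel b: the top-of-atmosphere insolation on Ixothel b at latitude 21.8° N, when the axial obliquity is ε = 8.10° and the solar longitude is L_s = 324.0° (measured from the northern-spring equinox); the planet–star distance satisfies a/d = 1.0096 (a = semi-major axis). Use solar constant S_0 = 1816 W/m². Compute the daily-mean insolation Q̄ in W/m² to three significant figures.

Q̄ ≈ 517 W/m²

Solar declination: sin δ = sin ε · sin L_s = sin 8.10° × sin 324.0° = -0.08282, so δ = -4.751°.
cos h₀ = −tan(+21.8°) tan(-4.751°) = 0.0332, h₀ = 1.5376 rad.
Bracket: h₀ sin ϕ sin δ + cos ϕ cos δ sin h₀ = 1.5376×0.37137×-0.08282 + 0.92849×0.99656×0.99945 = -0.047292 + 0.924787 = 0.877495.
Inverse-square distance factor (a/d)² = 1.0096² = 1.019292.
Q̄ = (S_0/π) × 1.019292 × [bracket] = (1816/π) × 1.019292 × 0.877495 = 517.0 W/m².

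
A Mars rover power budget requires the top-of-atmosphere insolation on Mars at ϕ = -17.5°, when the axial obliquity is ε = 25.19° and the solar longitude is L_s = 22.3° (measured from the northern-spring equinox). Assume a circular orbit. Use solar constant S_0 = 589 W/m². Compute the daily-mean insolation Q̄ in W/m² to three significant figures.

Solar declination: sin δ = sin ε · sin L_s = sin 25.19° × sin 22.3° = 0.16150, so δ = +9.294°.
cos h₀ = −tan(-17.5°) tan(+9.294°) = 0.0516, h₀ = 1.5192 rad.
Bracket: h₀ sin ϕ sin δ + cos ϕ cos δ sin h₀ = 1.5192×-0.30071×0.16150 + 0.95372×0.98687×0.99867 = -0.073779 + 0.939946 = 0.866167.
Q̄ = (S_0/π) × [bracket] = (589/π) × 0.866167 = 162.4 W/m².

Q̄ ≈ 162 W/m²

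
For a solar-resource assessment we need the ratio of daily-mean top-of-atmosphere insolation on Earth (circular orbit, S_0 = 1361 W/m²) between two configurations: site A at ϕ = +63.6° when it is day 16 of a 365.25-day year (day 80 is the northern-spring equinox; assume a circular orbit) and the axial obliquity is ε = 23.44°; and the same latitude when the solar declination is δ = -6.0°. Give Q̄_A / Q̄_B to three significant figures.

Q̄_A / Q̄_B ≈ 0.149

— Configuration A (ϕ=+63.6°):
Solar longitude: L_s = 360° × (16 − 80)/365.25 = -63.080°, i.e. -63.080° + 360° = 296.920°.
sin δ = sin 23.44° × sin 296.920° = -0.35468, so δ = -20.774°.
cos h₀ = −tan(+63.6°) tan(-20.774°) = 0.7642, h₀ = 0.7010 rad.
Bracket: h₀ sin ϕ sin δ + cos ϕ cos δ sin h₀ = 0.7010×0.89571×-0.35468 + 0.44464×0.93499×0.64499 = -0.222701 + 0.268144 = 0.045443.
Q̄ = (S_0/π) × [bracket] = (1361/π) × 0.045443 = 19.687 W/m².
— Configuration B (ϕ=+63.6°):
cos h₀ = −tan(+63.6°) tan(-6.000°) = 0.2117, h₀ = 1.3575 rad.
Bracket: h₀ sin ϕ sin δ + cos ϕ cos δ sin h₀ = 1.3575×0.89571×-0.10453 + 0.44464×0.99452×0.97733 = -0.127101 + 0.432179 = 0.305078.
Q̄ = (S_0/π) × [bracket] = (1361/π) × 0.305078 = 132.17 W/m².
Ratio Q̄_A / Q̄_B = 19.687 / 132.17 = 0.1490.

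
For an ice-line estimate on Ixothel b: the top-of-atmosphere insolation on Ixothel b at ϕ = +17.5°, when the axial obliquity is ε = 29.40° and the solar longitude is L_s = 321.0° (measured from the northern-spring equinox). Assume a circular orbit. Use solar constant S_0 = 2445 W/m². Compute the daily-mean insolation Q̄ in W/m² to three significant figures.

Q̄ ≈ 596 W/m²

Solar declination: sin δ = sin ε · sin L_s = sin 29.40° × sin 321.0° = -0.30894, so δ = -17.995°.
cos h₀ = −tan(+17.5°) tan(-17.995°) = 0.1024, h₀ = 1.4682 rad.
Bracket: h₀ sin ϕ sin δ + cos ϕ cos δ sin h₀ = 1.4682×0.30071×-0.30894 + 0.95372×0.95108×0.99474 = -0.136398 + 0.902293 = 0.765895.
Q̄ = (S_0/π) × [bracket] = (2445/π) × 0.765895 = 596.1 W/m².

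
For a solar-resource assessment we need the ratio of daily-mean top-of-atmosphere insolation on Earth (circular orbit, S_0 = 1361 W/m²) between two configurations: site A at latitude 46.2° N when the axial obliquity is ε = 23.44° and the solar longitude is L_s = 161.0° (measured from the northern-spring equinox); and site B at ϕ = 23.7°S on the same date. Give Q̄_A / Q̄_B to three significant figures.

— Configuration A (ϕ=+46.2°):
Solar declination: sin δ = sin ε · sin L_s = sin 23.44° × sin 161.0° = 0.12951, so δ = +7.441°.
cos h₀ = −tan(+46.2°) tan(+7.441°) = -0.1362, h₀ = 1.7074 rad.
Bracket: h₀ sin ϕ sin δ + cos ϕ cos δ sin h₀ = 1.7074×0.72176×0.12951 + 0.69214×0.99158×0.99068 = 0.159599 + 0.679916 = 0.839515.
Q̄ = (S_0/π) × [bracket] = (1361/π) × 0.839515 = 363.69 W/m².
— Configuration B (ϕ=-23.7°):
cos h₀ = −tan(-23.7°) tan(+7.441°) = 0.0573, h₀ = 1.5134 rad.
Bracket: h₀ sin ϕ sin δ + cos ϕ cos δ sin h₀ = 1.5134×-0.40195×0.12951 + 0.91566×0.99158×0.99836 = -0.078782 + 0.906461 = 0.827679.
Q̄ = (S_0/π) × [bracket] = (1361/π) × 0.827679 = 358.57 W/m².
Ratio Q̄_A / Q̄_B = 363.69 / 358.57 = 1.014.

Q̄_A / Q̄_B ≈ 1.01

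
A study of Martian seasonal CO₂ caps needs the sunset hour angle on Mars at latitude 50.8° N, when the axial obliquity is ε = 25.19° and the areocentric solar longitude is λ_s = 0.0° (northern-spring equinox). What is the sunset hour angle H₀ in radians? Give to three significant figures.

sin δ = sin 25.19° × sin 0.0° = 0.00000, so δ = +0.000°.
cos H₀ = −tan φ · tan δ = −tan(+50.8°) × tan(+0.000°) = -0.0000, so H₀ = 1.5708 rad = 90.00°.

H₀ = 1.57 rad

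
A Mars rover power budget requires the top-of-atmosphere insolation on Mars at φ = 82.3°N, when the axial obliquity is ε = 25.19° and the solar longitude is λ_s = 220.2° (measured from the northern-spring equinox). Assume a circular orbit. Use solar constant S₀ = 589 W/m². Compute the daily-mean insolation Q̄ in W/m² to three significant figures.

Q̄ ≈ 0.00 W/m²

Solar declination: sin δ = sin ε · sin λ_s = sin 25.19° × sin 220.2° = -0.27472, so δ = -15.945°.
cos H₀ = −tan(+82.3°) tan(-15.945°) = 2.1132 ≥ 1 ⇒ polar night, H₀ = 0 and Q̄ = 0.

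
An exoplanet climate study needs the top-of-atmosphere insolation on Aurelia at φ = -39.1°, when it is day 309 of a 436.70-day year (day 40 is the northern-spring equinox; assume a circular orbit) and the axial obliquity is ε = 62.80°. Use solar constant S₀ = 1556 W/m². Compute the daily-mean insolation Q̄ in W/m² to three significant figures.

Solar longitude: λ_s = 360° × (309 − 40)/436.70 = 221.754°.
sin δ = sin 62.80° × sin 221.754° = -0.59229, so δ = -36.320°.
cos H₀ = −tan(-39.1°) tan(-36.320°) = -0.5974, H₀ = 2.2111 rad.
Bracket: H₀ sin φ sin δ + cos φ cos δ sin H₀ = 2.2111×-0.63068×-0.59229 + 0.77605×0.80572×0.80194 = 0.825946 + 0.501436 = 1.327382.
Q̄ = (S₀/π) × [bracket] = (1556/π) × 1.327382 = 657.4 W/m².

Q̄ ≈ 657 W/m²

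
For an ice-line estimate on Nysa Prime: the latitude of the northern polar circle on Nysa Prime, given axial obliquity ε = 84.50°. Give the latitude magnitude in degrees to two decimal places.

The polar circle is the lowest latitude that experiences at least one full rotation of continuous daylight at the northern-summer solstice; it lies at |ϕ| = 90° − ε = 90° − 84.50° = 5.50°.

5.50°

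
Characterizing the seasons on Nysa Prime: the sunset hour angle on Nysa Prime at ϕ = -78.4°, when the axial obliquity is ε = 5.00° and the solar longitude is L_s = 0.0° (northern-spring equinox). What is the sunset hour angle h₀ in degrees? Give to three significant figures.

Solar declination: sin δ = sin ε · sin L_s = sin 5.00° × sin 0.0° = 0.00000, so δ = +0.000°.
cos h₀ = −tan ϕ · tan δ = −tan(-78.4°) × tan(+0.000°) = 0.0000, so h₀ = 1.5708 rad = 90.00°.

h₀ = 90.0°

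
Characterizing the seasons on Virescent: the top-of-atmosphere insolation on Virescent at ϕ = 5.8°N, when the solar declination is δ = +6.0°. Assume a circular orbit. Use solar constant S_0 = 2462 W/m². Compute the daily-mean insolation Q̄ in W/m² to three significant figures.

cos h₀ = −tan(+5.8°) tan(+6.000°) = -0.0107, h₀ = 1.5815 rad.
Bracket: h₀ sin ϕ sin δ + cos ϕ cos δ sin h₀ = 1.5815×0.10106×0.10453 + 0.99488×0.99452×0.99994 = 0.016707 + 0.989369 = 1.006076.
Q̄ = (S_0/π) × [bracket] = (2462/π) × 1.006076 = 788.4 W/m².

Q̄ ≈ 788 W/m²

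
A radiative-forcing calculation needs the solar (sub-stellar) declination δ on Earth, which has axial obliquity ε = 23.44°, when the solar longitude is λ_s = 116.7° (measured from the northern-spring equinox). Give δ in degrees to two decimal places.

δ = +20.82°

sin δ = sin ε · sin λ_s = sin 23.44° × sin 116.7° = 0.355373.
δ = arcsin(0.355373) = +20.82°.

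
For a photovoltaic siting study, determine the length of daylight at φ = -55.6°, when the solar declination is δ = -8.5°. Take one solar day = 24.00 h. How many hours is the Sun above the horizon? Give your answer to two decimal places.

13.68 h

cos H₀ = −tan φ · tan δ = −tan(-55.6°) × tan(-8.500°) = -0.2183, so H₀ = 1.7908 rad = 102.61°.
Daylight = 2H₀/(2π) × 24.00 h = (1.7908/π) × 24.00 = 13.68 h.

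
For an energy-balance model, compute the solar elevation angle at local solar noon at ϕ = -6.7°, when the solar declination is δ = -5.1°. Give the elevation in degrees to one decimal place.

88.4°

At local noon the hour angle is zero, so the zenith angle equals |ϕ − δ| = |-6.7° − (-5.100°)| = 1.600°.
Elevation = 90° − 1.600° = 88.4°.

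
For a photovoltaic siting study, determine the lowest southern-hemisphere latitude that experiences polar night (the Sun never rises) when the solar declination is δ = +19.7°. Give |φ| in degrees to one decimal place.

Polar night requires cos H₀ = −tan φ tan δ ≥ 1, i.e. tan φ tan δ ≤ −1.
The boundary is |tan φ| · |tan δ| = 1, so |φ| = 90° − |δ| = 90° − 19.7° = 70.3° in the southern hemisphere.

|φ| = 70.3°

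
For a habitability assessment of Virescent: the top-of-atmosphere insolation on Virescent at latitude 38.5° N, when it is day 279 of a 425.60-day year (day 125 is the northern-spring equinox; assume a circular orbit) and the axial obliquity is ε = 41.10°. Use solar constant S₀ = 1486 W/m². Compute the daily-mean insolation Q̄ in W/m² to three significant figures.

Solar longitude: λ_s = 360° × (279 − 125)/425.60 = 130.263°.
sin δ = sin 41.10° × sin 130.263° = 0.50163, so δ = +30.108°.
cos H₀ = −tan(+38.5°) tan(+30.108°) = -0.4612, H₀ = 2.0502 rad.
Bracket: H₀ sin φ sin δ + cos φ cos δ sin H₀ = 2.0502×0.62251×0.50163 + 0.78261×0.86508×0.88727 = 0.640215 + 0.600700 = 1.240915.
Q̄ = (S₀/π) × [bracket] = (1486/π) × 1.240915 = 587.0 W/m².

Q̄ ≈ 587 W/m²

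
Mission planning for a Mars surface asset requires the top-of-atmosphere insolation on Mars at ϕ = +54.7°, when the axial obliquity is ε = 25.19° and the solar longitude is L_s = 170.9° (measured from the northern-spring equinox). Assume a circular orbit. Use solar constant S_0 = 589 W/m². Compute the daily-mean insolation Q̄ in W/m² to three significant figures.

Q̄ ≈ 125 W/m²

Solar declination: sin δ = sin ε · sin L_s = sin 25.19° × sin 170.9° = 0.06732, so δ = +3.860°.
cos h₀ = −tan(+54.7°) tan(+3.860°) = -0.0953, h₀ = 1.6662 rad.
Bracket: h₀ sin ϕ sin δ + cos ϕ cos δ sin h₀ = 1.6662×0.81614×0.06732 + 0.57786×0.99773×0.99545 = 0.091545 + 0.573925 = 0.665470.
Q̄ = (S_0/π) × [bracket] = (589/π) × 0.665470 = 124.8 W/m².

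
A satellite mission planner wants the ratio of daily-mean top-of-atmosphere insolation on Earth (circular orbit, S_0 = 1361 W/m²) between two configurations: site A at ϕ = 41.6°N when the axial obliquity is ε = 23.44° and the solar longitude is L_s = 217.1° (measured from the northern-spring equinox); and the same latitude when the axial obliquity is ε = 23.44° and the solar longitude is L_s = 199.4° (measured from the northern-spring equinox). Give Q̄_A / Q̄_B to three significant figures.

Q̄_A / Q̄_B ≈ 0.810

— Configuration A (ϕ=+41.6°):
Solar declination: sin δ = sin ε · sin L_s = sin 23.44° × sin 217.1° = -0.23995, so δ = -13.884°.
cos h₀ = −tan(+41.6°) tan(-13.884°) = 0.2194, h₀ = 1.3495 rad.
Bracket: h₀ sin ϕ sin δ + cos ϕ cos δ sin h₀ = 1.3495×0.66393×-0.23995 + 0.74780×0.97079×0.97562 = -0.214989 + 0.708258 = 0.493269.
Q̄ = (S_0/π) × [bracket] = (1361/π) × 0.493269 = 213.69 W/m².
— Configuration B (ϕ=+41.6°):
Solar declination: sin δ = sin ε · sin L_s = sin 23.44° × sin 199.4° = -0.13213, so δ = -7.593°.
cos h₀ = −tan(+41.6°) tan(-7.593°) = 0.1183, h₀ = 1.4522 rad.
Bracket: h₀ sin ϕ sin δ + cos ϕ cos δ sin h₀ = 1.4522×0.66393×-0.13213 + 0.74780×0.99123×0.99297 = -0.127394 + 0.736031 = 0.608637.
Q̄ = (S_0/π) × [bracket] = (1361/π) × 0.608637 = 263.67 W/m².
Ratio Q̄_A / Q̄_B = 213.69 / 263.67 = 0.8104.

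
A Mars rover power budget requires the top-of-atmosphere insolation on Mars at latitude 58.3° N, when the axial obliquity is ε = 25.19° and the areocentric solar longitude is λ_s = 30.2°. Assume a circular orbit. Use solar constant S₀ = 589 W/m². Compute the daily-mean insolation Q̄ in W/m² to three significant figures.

sin δ = sin 25.19° × sin 30.2° = 0.21410, so δ = +12.362°.
cos H₀ = −tan(+58.3°) tan(+12.362°) = -0.3549, H₀ = 1.9336 rad.
Bracket: H₀ sin φ sin δ + cos φ cos δ sin H₀ = 1.9336×0.85081×0.21410 + 0.52547×0.97681×0.93491 = 0.352222 + 0.479875 = 0.832097.
Q̄ = (S₀/π) × [bracket] = (589/π) × 0.832097 = 156.0 W/m².

Q̄ ≈ 156 W/m²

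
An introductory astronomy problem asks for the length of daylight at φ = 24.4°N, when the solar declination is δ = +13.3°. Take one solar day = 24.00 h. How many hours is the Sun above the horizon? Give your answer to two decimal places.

cos H₀ = −tan φ · tan δ = −tan(+24.4°) × tan(+13.300°) = -0.1072, so H₀ = 1.6782 rad = 96.16°.
Daylight = 2H₀/(2π) × 24.00 h = (1.6782/π) × 24.00 = 12.82 h.

12.82 h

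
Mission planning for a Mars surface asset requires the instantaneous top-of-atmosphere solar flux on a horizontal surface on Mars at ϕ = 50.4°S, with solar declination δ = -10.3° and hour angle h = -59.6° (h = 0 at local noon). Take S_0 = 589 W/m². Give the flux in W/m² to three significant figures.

cos θ_z = sin ϕ sin δ + cos ϕ cos δ cos h = 0.137769 + 0.317360 = 0.455129.
Flux = S_0 · cos θ_z = 589 × 0.455129 = 268.1 W/m².

268 W/m²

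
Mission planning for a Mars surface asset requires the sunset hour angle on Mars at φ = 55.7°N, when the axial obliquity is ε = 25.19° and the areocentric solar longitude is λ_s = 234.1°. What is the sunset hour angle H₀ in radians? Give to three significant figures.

H₀ = 1.00 rad

sin δ = sin 25.19° × sin 234.1° = -0.34477, so δ = -20.168°.
cos H₀ = −tan φ · tan δ = −tan(+55.7°) × tan(-20.168°) = 0.5384, so H₀ = 1.0022 rad = 57.42°.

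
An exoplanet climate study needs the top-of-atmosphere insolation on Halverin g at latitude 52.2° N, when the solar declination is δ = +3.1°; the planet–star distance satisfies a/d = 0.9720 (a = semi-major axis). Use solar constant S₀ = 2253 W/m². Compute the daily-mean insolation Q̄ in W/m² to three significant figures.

cos H₀ = −tan(+52.2°) tan(+3.100°) = -0.0698, H₀ = 1.6407 rad.
Bracket: H₀ sin φ sin δ + cos φ cos δ sin H₀ = 1.6407×0.79016×0.05408 + 0.61291×0.99854×0.99756 = 0.070110 + 0.610522 = 0.680632.
Inverse-square distance factor (a/d)² = 0.9720² = 0.944784.
Q̄ = (S₀/π) × 0.944784 × [bracket] = (2253/π) × 0.944784 × 0.680632 = 461.2 W/m².

Q̄ ≈ 461 W/m²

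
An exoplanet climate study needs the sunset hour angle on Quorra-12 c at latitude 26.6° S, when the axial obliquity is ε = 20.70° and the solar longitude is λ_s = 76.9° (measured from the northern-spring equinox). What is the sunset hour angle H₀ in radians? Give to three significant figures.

H₀ = 1.39 rad

Solar declination: sin δ = sin ε · sin λ_s = sin 20.70° × sin 76.9° = 0.34428, so δ = +20.138°.
cos H₀ = −tan φ · tan δ = −tan(-26.6°) × tan(+20.138°) = 0.1836, so H₀ = 1.3861 rad = 79.42°.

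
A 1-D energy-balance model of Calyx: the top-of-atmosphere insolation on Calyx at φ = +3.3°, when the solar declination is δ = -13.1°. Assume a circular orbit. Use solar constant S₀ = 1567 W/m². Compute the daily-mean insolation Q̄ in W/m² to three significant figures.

Q̄ ≈ 475 W/m²

cos H₀ = −tan(+3.3°) tan(-13.100°) = 0.0134, H₀ = 1.5574 rad.
Bracket: H₀ sin φ sin δ + cos φ cos δ sin H₀ = 1.5574×0.05756×-0.22665 + 0.99834×0.97398×0.99991 = -0.020318 + 0.972276 = 0.951958.
Q̄ = (S₀/π) × [bracket] = (1567/π) × 0.951958 = 474.8 W/m².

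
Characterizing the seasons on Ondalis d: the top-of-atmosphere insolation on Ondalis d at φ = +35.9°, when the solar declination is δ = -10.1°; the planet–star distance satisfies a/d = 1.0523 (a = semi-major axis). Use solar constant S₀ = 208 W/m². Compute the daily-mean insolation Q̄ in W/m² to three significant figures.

cos H₀ = −tan(+35.9°) tan(-10.100°) = 0.1289, H₀ = 1.4415 rad.
Bracket: H₀ sin φ sin δ + cos φ cos δ sin H₀ = 1.4415×0.58637×-0.17537 + 0.81004×0.98450×0.99165 = -0.148232 + 0.790825 = 0.642593.
Inverse-square distance factor (a/d)² = 1.0523² = 1.107335.
Q̄ = (S₀/π) × 1.107335 × [bracket] = (208/π) × 1.107335 × 0.642593 = 47.11 W/m².

Q̄ ≈ 47.1 W/m²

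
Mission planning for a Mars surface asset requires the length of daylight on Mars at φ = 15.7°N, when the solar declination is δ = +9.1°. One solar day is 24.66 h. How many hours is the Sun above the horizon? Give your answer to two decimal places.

12.68 h

cos H₀ = −tan φ · tan δ = −tan(+15.7°) × tan(+9.100°) = -0.0450, so H₀ = 1.6158 rad = 92.58°.
Daylight = 2H₀/(2π) × 24.66 h = (1.6158/π) × 24.66 = 12.68 h.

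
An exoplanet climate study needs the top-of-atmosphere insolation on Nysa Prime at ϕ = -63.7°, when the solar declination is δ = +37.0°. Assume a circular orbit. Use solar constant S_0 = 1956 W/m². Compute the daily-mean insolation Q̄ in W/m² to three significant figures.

Q̄ ≈ 0.00 W/m²

cos h₀ = −tan(-63.7°) tan(+37.000°) = 1.5247 ≥ 1 ⇒ polar night, h₀ = 0 and Q̄ = 0.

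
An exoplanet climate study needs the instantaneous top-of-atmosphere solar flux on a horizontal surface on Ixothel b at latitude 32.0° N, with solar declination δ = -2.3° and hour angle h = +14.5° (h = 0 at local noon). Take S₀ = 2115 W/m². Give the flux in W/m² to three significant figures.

1.69e+03 W/m²

cos θ_z = sin φ sin δ + cos φ cos δ cos h = -0.021267 + 0.820374 = 0.799107.
Flux = S₀ · cos θ_z = 2115 × 0.799107 = 1690 W/m².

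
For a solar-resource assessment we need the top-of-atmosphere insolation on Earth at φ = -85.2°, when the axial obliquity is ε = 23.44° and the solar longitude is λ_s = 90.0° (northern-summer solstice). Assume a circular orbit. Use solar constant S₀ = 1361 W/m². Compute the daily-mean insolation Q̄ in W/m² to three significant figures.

Solar declination: sin δ = sin ε · sin λ_s = sin 23.44° × sin 90.0° = 0.39779, so δ = +23.440°.
cos H₀ = −tan(-85.2°) tan(+23.440°) = 5.1632 ≥ 1 ⇒ polar night, H₀ = 0 and Q̄ = 0.

Q̄ ≈ 0.00 W/m²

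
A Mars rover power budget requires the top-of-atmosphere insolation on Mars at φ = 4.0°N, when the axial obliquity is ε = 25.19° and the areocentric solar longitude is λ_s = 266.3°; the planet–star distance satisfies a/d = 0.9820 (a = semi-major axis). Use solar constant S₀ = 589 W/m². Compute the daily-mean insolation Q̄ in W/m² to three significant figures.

sin δ = sin 25.19° × sin 266.3° = -0.42473, so δ = -25.134°.
cos H₀ = −tan(+4.0°) tan(-25.134°) = 0.0328, H₀ = 1.5380 rad.
Bracket: H₀ sin φ sin δ + cos φ cos δ sin H₀ = 1.5380×0.06976×-0.42473 + 0.99756×0.90532×0.99946 = -0.045570 + 0.902623 = 0.857053.
Inverse-square distance factor (a/d)² = 0.9820² = 0.964324.
Q̄ = (S₀/π) × 0.964324 × [bracket] = (589/π) × 0.964324 × 0.857053 = 155.0 W/m².

Q̄ ≈ 155 W/m²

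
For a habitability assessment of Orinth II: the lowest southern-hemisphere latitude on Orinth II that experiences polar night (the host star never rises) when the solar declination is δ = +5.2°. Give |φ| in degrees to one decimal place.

Polar night requires cos H₀ = −tan φ tan δ ≥ 1, i.e. tan φ tan δ ≤ −1.
The boundary is |tan φ| · |tan δ| = 1, so |φ| = 90° − |δ| = 90° − 5.2° = 84.8° in the southern hemisphere.

|φ| = 84.8°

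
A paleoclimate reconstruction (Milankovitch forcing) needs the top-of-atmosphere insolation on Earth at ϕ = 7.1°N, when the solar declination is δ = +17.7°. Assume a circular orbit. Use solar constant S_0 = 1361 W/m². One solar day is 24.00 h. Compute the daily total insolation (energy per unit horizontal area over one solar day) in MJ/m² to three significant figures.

cos h₀ = −tan(+7.1°) tan(+17.700°) = -0.0398, h₀ = 1.6106 rad.
Bracket: h₀ sin ϕ sin δ + cos ϕ cos δ sin h₀ = 1.6106×0.12360×0.30403 + 0.99233×0.95266×0.99921 = 0.060523 + 0.944606 = 1.005129.
Q̄ = (S_0/π) × [bracket] = (1361/π) × 1.005129 = 435.44 W/m².
Daily total = Q̄ × 24.00 h × 3600 s/h = 435.44 × 24.00 × 3600 / 10⁶ = 37.62 MJ/m².

37.6 MJ/m²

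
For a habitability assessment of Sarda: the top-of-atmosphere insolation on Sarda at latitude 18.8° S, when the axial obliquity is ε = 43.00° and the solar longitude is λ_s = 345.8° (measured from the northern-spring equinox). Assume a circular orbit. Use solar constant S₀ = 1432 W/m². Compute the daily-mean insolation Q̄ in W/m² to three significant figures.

Solar declination: sin δ = sin ε · sin λ_s = sin 43.00° × sin 345.8° = -0.16730, so δ = -9.631°.
cos H₀ = −tan(-18.8°) tan(-9.631°) = -0.0578, H₀ = 1.6286 rad.
Bracket: H₀ sin φ sin δ + cos φ cos δ sin H₀ = 1.6286×-0.32227×-0.16730 + 0.94665×0.98591×0.99833 = 0.087807 + 0.931753 = 1.019560.
Q̄ = (S₀/π) × [bracket] = (1432/π) × 1.019560 = 464.7 W/m².

Q̄ ≈ 465 W/m²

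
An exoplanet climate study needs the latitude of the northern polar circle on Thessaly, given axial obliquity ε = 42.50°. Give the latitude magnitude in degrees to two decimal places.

47.50°

The polar circle is the lowest latitude that experiences at least one full rotation of continuous daylight at the northern-summer solstice; it lies at |φ| = 90° − ε = 90° − 42.50° = 47.50°.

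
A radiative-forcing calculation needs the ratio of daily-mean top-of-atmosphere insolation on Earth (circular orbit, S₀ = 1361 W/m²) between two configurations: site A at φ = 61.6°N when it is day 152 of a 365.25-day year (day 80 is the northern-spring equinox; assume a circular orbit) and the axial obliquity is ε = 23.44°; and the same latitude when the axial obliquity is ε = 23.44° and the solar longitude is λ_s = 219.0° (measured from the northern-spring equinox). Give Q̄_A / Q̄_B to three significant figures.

Q̄_A / Q̄_B ≈ 6.49

— Configuration A (φ=+61.6°):
Solar longitude: λ_s = 360° × (152 − 80)/365.25 = 70.965°.
sin δ = sin 23.44° × sin 70.965° = 0.37604, so δ = +22.088°.
cos H₀ = −tan(+61.6°) tan(+22.088°) = -0.7506, H₀ = 2.4197 rad.
Bracket: H₀ sin φ sin δ + cos φ cos δ sin H₀ = 2.4197×0.87965×0.37604 + 0.47562×0.92660×0.66081 = 0.800397 + 0.291225 = 1.091622.
Q̄ = (S₀/π) × [bracket] = (1361/π) × 1.091622 = 472.91 W/m².
— Configuration B (φ=+61.6°):
Solar declination: sin δ = sin ε · sin λ_s = sin 23.44° × sin 219.0° = -0.25034, so δ = -14.497°.
cos H₀ = −tan(+61.6°) tan(-14.497°) = 0.4782, H₀ = 1.0722 rad.
Bracket: H₀ sin φ sin δ + cos φ cos δ sin H₀ = 1.0722×0.87965×-0.25034 + 0.47562×0.96816×0.87824 = -0.236111 + 0.404409 = 0.168298.
Q̄ = (S₀/π) × [bracket] = (1361/π) × 0.168298 = 72.910 W/m².
Ratio Q̄_A / Q̄_B = 472.91 / 72.910 = 6.486.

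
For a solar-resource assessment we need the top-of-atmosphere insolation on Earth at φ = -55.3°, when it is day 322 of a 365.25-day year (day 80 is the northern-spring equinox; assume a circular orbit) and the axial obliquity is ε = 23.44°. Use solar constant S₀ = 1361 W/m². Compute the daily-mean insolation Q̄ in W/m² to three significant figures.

Q̄ ≈ 454 W/m²

Solar longitude: λ_s = 360° × (322 − 80)/365.25 = 238.522°.
sin δ = sin 23.44° × sin 238.522° = -0.33925, so δ = -19.831°.
cos H₀ = −tan(-55.3°) tan(-19.831°) = -0.5208, H₀ = 2.1186 rad.
Bracket: H₀ sin φ sin δ + cos φ cos δ sin H₀ = 2.1186×-0.82214×-0.33925 + 0.56928×0.94070×0.85366 = 0.590901 + 0.457153 = 1.048054.
Q̄ = (S₀/π) × [bracket] = (1361/π) × 1.048054 = 454.0 W/m².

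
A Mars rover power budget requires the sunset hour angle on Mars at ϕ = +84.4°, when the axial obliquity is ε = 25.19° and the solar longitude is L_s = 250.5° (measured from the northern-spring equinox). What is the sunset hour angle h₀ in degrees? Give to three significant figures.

h₀ = 0.00°

Solar declination: sin δ = sin ε · sin L_s = sin 25.19° × sin 250.5° = -0.40121, so δ = -23.654°.
cos h₀ = −tan ϕ · tan δ = 4.4671 ≥ 1, so the Sun never rises (polar night) and h₀ = 0.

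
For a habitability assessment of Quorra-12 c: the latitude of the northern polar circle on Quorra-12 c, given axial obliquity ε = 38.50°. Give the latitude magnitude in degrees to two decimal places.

51.50°

The polar circle is the lowest latitude that experiences at least one full rotation of continuous daylight at the northern-summer solstice; it lies at |φ| = 90° − ε = 90° − 38.50° = 51.50°.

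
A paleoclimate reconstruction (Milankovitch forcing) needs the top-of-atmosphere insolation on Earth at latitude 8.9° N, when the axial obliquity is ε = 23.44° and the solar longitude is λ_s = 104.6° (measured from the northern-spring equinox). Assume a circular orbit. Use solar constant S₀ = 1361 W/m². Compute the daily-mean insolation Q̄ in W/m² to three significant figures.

Q̄ ≈ 436 W/m²

Solar declination: sin δ = sin ε · sin λ_s = sin 23.44° × sin 104.6° = 0.38494, so δ = +22.640°.
cos H₀ = −tan(+8.9°) tan(+22.640°) = -0.0653, H₀ = 1.6362 rad.
Bracket: H₀ sin φ sin δ + cos φ cos δ sin H₀ = 1.6362×0.15471×0.38494 + 0.98796×0.92294×0.99786 = 0.097442 + 0.909876 = 1.007318.
Q̄ = (S₀/π) × [bracket] = (1361/π) × 1.007318 = 436.4 W/m².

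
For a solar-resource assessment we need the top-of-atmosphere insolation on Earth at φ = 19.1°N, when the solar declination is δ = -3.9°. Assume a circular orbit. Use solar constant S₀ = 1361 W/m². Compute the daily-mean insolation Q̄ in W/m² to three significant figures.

cos H₀ = −tan(+19.1°) tan(-3.900°) = 0.0236, H₀ = 1.5472 rad.
Bracket: H₀ sin φ sin δ + cos φ cos δ sin H₀ = 1.5472×0.32722×-0.06802 + 0.94495×0.99768×0.99972 = -0.034437 + 0.942494 = 0.908057.
Q̄ = (S₀/π) × [bracket] = (1361/π) × 0.908057 = 393.4 W/m².

Q̄ ≈ 393 W/m²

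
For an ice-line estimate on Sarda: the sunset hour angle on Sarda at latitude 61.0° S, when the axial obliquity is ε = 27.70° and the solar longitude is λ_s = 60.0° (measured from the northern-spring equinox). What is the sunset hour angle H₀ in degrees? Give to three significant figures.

H₀ = 37.5°

Solar declination: sin δ = sin ε · sin λ_s = sin 27.70° × sin 60.0° = 0.40257, so δ = +23.739°.
cos H₀ = −tan φ · tan δ = −tan(-61.0°) × tan(+23.739°) = 0.7934, so H₀ = 0.6545 rad = 37.50°.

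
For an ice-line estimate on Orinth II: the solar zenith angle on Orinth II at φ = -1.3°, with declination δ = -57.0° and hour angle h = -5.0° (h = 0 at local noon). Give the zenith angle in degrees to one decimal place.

cos θ_z = sin φ sin δ + cos φ cos δ cos h = 0.019027 + 0.542427 = 0.561454.
θ_z = arccos(0.561454) = 55.8°.

θ_z = 55.8°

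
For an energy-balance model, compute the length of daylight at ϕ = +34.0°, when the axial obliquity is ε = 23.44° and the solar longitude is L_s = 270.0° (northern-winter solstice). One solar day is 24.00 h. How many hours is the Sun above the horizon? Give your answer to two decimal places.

9.73 h

Solar declination: sin δ = sin ε · sin L_s = sin 23.44° × sin 270.0° = -0.39779, so δ = -23.440°.
cos h₀ = −tan ϕ · tan δ = −tan(+34.0°) × tan(-23.440°) = 0.2924, so h₀ = 1.2740 rad = 73.00°.
Daylight = 2h₀/(2π) × 24.00 h = (1.2740/π) × 24.00 = 9.73 h.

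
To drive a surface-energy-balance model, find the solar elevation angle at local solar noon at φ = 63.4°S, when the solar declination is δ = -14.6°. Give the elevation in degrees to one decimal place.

41.2°

At local noon the hour angle is zero, so the zenith angle equals |φ − δ| = |-63.4° − (-14.600°)| = 48.800°.
Elevation = 90° − 48.800° = 41.2°.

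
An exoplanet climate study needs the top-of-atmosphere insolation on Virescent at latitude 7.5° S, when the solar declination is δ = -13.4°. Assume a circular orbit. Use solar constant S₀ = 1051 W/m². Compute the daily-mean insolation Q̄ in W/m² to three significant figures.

Q̄ ≈ 339 W/m²

cos H₀ = −tan(-7.5°) tan(-13.400°) = -0.0314, H₀ = 1.6022 rad.
Bracket: H₀ sin φ sin δ + cos φ cos δ sin H₀ = 1.6022×-0.13053×-0.23175 + 0.99144×0.97278×0.99951 = 0.048467 + 0.963980 = 1.012447.
Q̄ = (S₀/π) × [bracket] = (1051/π) × 1.012447 = 338.7 W/m².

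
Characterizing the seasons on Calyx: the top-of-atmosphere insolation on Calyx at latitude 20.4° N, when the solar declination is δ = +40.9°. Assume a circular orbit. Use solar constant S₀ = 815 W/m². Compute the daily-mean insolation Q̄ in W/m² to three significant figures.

Q̄ ≈ 286 W/m²

cos H₀ = −tan(+20.4°) tan(+40.900°) = -0.3221, H₀ = 1.8988 rad.
Bracket: H₀ sin φ sin δ + cos φ cos δ sin H₀ = 1.8988×0.34857×0.65474 + 0.93728×0.75585×0.94669 = 0.433349 + 0.670676 = 1.104025.
Q̄ = (S₀/π) × [bracket] = (815/π) × 1.104025 = 286.4 W/m².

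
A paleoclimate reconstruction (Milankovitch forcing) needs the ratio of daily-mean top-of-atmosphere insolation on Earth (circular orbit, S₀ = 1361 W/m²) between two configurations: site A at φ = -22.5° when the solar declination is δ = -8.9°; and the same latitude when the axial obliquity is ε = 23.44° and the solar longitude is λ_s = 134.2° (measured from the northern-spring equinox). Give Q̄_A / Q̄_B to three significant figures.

Q̄_A / Q̄_B ≈ 1.40

— Configuration A (φ=-22.5°):
cos H₀ = −tan(-22.5°) tan(-8.900°) = -0.0649, H₀ = 1.6357 rad.
Bracket: H₀ sin φ sin δ + cos φ cos δ sin H₀ = 1.6357×-0.38268×-0.15471 + 0.92388×0.98796×0.99789 = 0.096841 + 0.910831 = 1.007672.
Q̄ = (S₀/π) × [bracket] = (1361/π) × 1.007672 = 436.54 W/m².
— Configuration B (φ=-22.5°):
Solar declination: sin δ = sin ε · sin λ_s = sin 23.44° × sin 134.2° = 0.28518, so δ = +16.570°.
cos H₀ = −tan(-22.5°) tan(+16.570°) = 0.1232, H₀ = 1.4472 rad.
Bracket: H₀ sin φ sin δ + cos φ cos δ sin H₀ = 1.4472×-0.38268×0.28518 + 0.92388×0.95847×0.99238 = -0.157937 + 0.878764 = 0.720827.
Q̄ = (S₀/π) × [bracket] = (1361/π) × 0.720827 = 312.28 W/m².
Ratio Q̄_A / Q̄_B = 436.54 / 312.28 = 1.398.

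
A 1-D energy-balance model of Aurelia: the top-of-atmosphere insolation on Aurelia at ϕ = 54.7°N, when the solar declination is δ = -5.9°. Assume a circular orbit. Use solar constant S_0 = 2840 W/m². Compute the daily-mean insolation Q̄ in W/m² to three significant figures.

Q̄ ≈ 406 W/m²

cos h₀ = −tan(+54.7°) tan(-5.900°) = 0.1460, h₀ = 1.4243 rad.
Bracket: h₀ sin ϕ sin δ + cos ϕ cos δ sin h₀ = 1.4243×0.81614×-0.10279 + 0.57786×0.99470×0.98929 = -0.119486 + 0.568641 = 0.449155.
Q̄ = (S_0/π) × [bracket] = (2840/π) × 0.449155 = 406.0 W/m².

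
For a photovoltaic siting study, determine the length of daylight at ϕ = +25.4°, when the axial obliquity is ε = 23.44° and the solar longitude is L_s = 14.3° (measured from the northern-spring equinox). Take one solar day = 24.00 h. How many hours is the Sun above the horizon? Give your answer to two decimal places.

Solar declination: sin δ = sin ε · sin L_s = sin 23.44° × sin 14.3° = 0.09825, so δ = +5.639°.
cos h₀ = −tan ϕ · tan δ = −tan(+25.4°) × tan(+5.639°) = -0.0469, so h₀ = 1.6177 rad = 92.69°.
Daylight = 2h₀/(2π) × 24.00 h = (1.6177/π) × 24.00 = 12.36 h.

12.36 h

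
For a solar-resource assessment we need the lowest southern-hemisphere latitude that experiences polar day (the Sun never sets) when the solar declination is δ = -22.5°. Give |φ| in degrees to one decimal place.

|φ| = 67.5°

Polar day requires cos H₀ = −tan φ tan δ ≤ −1, i.e. tan φ tan δ ≥ 1.
The boundary is |tan φ| · |tan δ| = 1, so |φ| = 90° − |δ| = 90° − 22.5° = 67.5° in the southern hemisphere.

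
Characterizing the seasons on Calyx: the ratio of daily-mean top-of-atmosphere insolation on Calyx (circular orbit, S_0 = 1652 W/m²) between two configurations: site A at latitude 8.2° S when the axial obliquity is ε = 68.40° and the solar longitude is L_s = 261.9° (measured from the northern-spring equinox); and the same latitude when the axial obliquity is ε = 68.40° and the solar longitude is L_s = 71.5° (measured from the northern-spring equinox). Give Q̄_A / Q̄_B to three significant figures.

— Configuration A (ϕ=-8.2°):
Solar declination: sin δ = sin ε · sin L_s = sin 68.40° × sin 261.9° = -0.92050, so δ = -66.999°.
cos h₀ = −tan(-8.2°) tan(-66.999°) = -0.3395, h₀ = 1.9172 rad.
Bracket: h₀ sin ϕ sin δ + cos ϕ cos δ sin h₀ = 1.9172×-0.14263×-0.92050 + 0.98978×0.39074×0.94062 = 0.251711 + 0.363782 = 0.615493.
Q̄ = (S_0/π) × [bracket] = (1652/π) × 0.615493 = 323.66 W/m².
— Configuration B (ϕ=-8.2°):
Solar declination: sin δ = sin ε · sin L_s = sin 68.40° × sin 71.5° = 0.88173, so δ = +61.852°.
cos h₀ = −tan(-8.2°) tan(+61.852°) = 0.2693, h₀ = 1.2981 rad.
Bracket: h₀ sin ϕ sin δ + cos ϕ cos δ sin h₀ = 1.2981×-0.14263×0.88173 + 0.98978×0.47176×0.96305 = -0.163251 + 0.449685 = 0.286434.
Q̄ = (S_0/π) × [bracket] = (1652/π) × 0.286434 = 150.62 W/m².
Ratio Q̄_A / Q̄_B = 323.66 / 150.62 = 2.149.

Q̄_A / Q̄_B ≈ 2.15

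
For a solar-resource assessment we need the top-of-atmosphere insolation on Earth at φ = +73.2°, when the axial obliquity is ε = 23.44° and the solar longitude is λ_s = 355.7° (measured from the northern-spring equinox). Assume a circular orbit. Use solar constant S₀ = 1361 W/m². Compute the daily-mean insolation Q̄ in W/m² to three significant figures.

Q̄ ≈ 106 W/m²

Solar declination: sin δ = sin ε · sin λ_s = sin 23.44° × sin 355.7° = -0.02983, so δ = -1.709°.
cos H₀ = −tan(+73.2°) tan(-1.709°) = 0.0988, H₀ = 1.4718 rad.
Bracket: H₀ sin φ sin δ + cos φ cos δ sin H₀ = 1.4718×0.95732×-0.02983 + 0.28903×0.99956×0.99510 = -0.042030 + 0.287487 = 0.245457.
Q̄ = (S₀/π) × [bracket] = (1361/π) × 0.245457 = 106.3 W/m².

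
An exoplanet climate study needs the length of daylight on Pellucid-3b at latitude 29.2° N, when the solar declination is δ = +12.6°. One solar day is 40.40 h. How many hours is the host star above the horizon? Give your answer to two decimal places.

21.81 h

cos h₀ = −tan ϕ · tan δ = −tan(+29.2°) × tan(+12.600°) = -0.1249, so h₀ = 1.6960 rad = 97.18°.
Daylight = 2h₀/(2π) × 40.40 h = (1.6960/π) × 40.40 = 21.81 h.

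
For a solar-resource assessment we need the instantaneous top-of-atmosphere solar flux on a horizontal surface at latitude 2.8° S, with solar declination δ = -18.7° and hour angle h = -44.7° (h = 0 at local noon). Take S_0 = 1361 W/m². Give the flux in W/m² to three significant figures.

937 W/m²

cos θ_z = sin ϕ sin δ + cos ϕ cos δ cos h = 0.015662 + 0.672473 = 0.688135.
Flux = S_0 · cos θ_z = 1361 × 0.688135 = 936.6 W/m².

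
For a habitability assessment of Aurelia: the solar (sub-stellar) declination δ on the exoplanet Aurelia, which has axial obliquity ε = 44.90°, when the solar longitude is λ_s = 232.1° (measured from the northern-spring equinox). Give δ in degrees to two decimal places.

sin δ = sin ε · sin λ_s = sin 44.90° × sin 232.1° = -0.556992.
δ = arcsin(-0.556992) = -33.85°.

δ = -33.85°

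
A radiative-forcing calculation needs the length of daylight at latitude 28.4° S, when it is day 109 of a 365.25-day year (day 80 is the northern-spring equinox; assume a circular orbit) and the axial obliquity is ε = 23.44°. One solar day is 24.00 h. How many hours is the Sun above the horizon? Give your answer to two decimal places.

Solar longitude: λ_s = 360° × (109 − 80)/365.25 = 28.583°.
sin δ = sin 23.44° × sin 28.583° = 0.19032, so δ = +10.971°.
cos H₀ = −tan φ · tan δ = −tan(-28.4°) × tan(+10.971°) = 0.1048, so H₀ = 1.4658 rad = 83.98°.
Daylight = 2H₀/(2π) × 24.00 h = (1.4658/π) × 24.00 = 11.20 h.

11.20 h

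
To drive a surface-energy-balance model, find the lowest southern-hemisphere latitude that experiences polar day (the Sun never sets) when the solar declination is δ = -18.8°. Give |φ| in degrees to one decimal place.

|φ| = 71.2°

Polar day requires cos H₀ = −tan φ tan δ ≤ −1, i.e. tan φ tan δ ≥ 1.
The boundary is |tan φ| · |tan δ| = 1, so |φ| = 90° − |δ| = 90° − 18.8° = 71.2° in the southern hemisphere.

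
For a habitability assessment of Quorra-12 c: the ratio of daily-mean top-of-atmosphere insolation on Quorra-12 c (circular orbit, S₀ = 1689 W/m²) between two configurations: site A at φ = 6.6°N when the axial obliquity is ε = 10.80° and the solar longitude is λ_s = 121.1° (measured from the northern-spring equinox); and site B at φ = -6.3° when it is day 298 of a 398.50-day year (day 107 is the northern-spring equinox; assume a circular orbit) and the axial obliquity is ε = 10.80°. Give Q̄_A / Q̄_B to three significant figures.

Q̄_A / Q̄_B ≈ 1.02

— Configuration A (φ=+6.6°):
Solar declination: sin δ = sin ε · sin λ_s = sin 10.80° × sin 121.1° = 0.16045, so δ = +9.233°.
cos H₀ = −tan(+6.6°) tan(+9.233°) = -0.0188, H₀ = 1.5896 rad.
Bracket: H₀ sin φ sin δ + cos φ cos δ sin H₀ = 1.5896×0.11494×0.16045 + 0.99337×0.98704×0.99982 = 0.029316 + 0.980319 = 1.009635.
Q̄ = (S₀/π) × [bracket] = (1689/π) × 1.009635 = 542.81 W/m².
— Configuration B (φ=-6.3°):
Solar longitude: λ_s = 360° × (298 − 107)/398.50 = 172.547°.
sin δ = sin 10.80° × sin 172.547° = 0.02431, so δ = +1.393°.
cos H₀ = −tan(-6.3°) tan(+1.393°) = 0.0027, H₀ = 1.5681 rad.
Bracket: H₀ sin φ sin δ + cos φ cos δ sin H₀ = 1.5681×-0.10973×0.02431 + 0.99396×0.99970×1.00000 = -0.004183 + 0.993662 = 0.989479.
Q̄ = (S₀/π) × [bracket] = (1689/π) × 0.989479 = 531.97 W/m².
Ratio Q̄_A / Q̄_B = 542.81 / 531.97 = 1.020.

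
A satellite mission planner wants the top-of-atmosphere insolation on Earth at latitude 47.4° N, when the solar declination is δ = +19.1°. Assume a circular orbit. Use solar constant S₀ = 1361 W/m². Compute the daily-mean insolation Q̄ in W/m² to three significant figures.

cos H₀ = −tan(+47.4°) tan(+19.100°) = -0.3766, H₀ = 1.9569 rad.
Bracket: H₀ sin φ sin δ + cos φ cos δ sin H₀ = 1.9569×0.73610×0.32722 + 0.67688×0.94495×0.92638 = 0.471352 + 0.592529 = 1.063881.
Q̄ = (S₀/π) × [bracket] = (1361/π) × 1.063881 = 460.9 W/m².

Q̄ ≈ 461 W/m²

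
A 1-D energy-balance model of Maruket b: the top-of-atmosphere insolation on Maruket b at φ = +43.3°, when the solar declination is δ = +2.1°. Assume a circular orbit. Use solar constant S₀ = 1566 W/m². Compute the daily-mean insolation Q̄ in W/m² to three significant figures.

Q̄ ≈ 382 W/m²

cos H₀ = −tan(+43.3°) tan(+2.100°) = -0.0346, H₀ = 1.6054 rad.
Bracket: H₀ sin φ sin δ + cos φ cos δ sin H₀ = 1.6054×0.68582×0.03664 + 0.72777×0.99933×0.99940 = 0.040341 + 0.726846 = 0.767187.
Q̄ = (S₀/π) × [bracket] = (1566/π) × 0.767187 = 382.4 W/m².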